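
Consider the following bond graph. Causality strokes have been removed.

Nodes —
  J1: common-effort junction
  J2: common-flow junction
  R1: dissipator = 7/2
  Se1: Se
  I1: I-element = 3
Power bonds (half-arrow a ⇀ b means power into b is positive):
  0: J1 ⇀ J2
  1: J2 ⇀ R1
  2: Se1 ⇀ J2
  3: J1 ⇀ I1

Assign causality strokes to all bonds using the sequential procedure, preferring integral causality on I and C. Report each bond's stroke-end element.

b0 stroke at J1
b1 stroke at J2
b2 stroke at J2
b3 stroke at I1

bond 2 stroke at J2  (source Se1 imposes e)
bond 3 stroke at I1  (prefer integral on I1)
bond 0 stroke at J1  (J1 needs exactly one e-in)
bond 1 stroke at J2  (common-f at J2 fixed by 0)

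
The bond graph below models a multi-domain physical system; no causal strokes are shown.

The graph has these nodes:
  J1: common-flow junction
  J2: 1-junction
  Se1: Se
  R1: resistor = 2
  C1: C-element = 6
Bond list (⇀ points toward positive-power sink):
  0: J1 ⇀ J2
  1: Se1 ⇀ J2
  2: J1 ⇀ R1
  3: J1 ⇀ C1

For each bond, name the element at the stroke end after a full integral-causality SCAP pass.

β1 →J2  (Se1: effort source, stroke at far end)
β0 →J1  (J2: last free bond brings flow in)
β3 →J1  (C1: C, integral causality)
β2 →R1  (only one flow-in slot at J1)

β0 →J1
β1 →J2
β2 →R1
β3 →J1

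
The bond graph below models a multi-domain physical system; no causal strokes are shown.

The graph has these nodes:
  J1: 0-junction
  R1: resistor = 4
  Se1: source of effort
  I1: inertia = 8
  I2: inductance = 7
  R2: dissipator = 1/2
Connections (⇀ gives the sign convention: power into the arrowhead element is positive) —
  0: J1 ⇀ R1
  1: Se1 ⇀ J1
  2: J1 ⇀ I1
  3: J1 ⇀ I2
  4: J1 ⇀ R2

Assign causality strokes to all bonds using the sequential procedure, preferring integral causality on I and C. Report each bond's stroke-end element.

#1 |J1  (Se1 (Se) sets effort on bond)
#0 |R1  (J1 effort already set via bond 1)
#2 |I1  (J1: bond 1 brought effort, rest push out)
#3 |I2  (common-e at J1 fixed by 1)
#4 |R2  (common-e at J1 fixed by 1)

b0 |R1
b1 |J1
b2 |I1
b3 |I2
b4 |R2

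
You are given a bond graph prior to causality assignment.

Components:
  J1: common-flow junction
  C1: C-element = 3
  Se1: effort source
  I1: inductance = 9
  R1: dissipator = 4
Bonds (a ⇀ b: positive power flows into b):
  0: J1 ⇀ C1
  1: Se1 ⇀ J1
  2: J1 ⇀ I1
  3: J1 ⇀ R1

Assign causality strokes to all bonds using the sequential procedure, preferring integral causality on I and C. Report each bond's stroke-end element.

β1 stroke at J1  (Se1 fixes effort; stroke away)
β0 stroke at J1  (C1 integral (e out))
β2 stroke at I1  (prefer integral on I1)
β3 stroke at J1  (J1 flow already set via bond 2)

bond 0 |J1
bond 1 |J1
bond 2 |I1
bond 3 |J1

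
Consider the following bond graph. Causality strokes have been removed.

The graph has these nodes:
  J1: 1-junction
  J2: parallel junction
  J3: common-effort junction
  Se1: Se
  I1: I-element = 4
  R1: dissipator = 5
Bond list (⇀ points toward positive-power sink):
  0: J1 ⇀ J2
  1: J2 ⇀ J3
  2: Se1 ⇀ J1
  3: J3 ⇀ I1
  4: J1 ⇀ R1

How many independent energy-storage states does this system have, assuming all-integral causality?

bond 2 stroke at J1  (source Se1 imposes e)
bond 3 stroke at I1  (I1: I, integral causality)
bond 1 stroke at J3  (J3 needs exactly one e-in)
bond 0 stroke at J2  (closing 0-jn rule on J2)
bond 4 stroke at J1  (1-jn J1 has f-setter on 0)

1  (I1 all integral)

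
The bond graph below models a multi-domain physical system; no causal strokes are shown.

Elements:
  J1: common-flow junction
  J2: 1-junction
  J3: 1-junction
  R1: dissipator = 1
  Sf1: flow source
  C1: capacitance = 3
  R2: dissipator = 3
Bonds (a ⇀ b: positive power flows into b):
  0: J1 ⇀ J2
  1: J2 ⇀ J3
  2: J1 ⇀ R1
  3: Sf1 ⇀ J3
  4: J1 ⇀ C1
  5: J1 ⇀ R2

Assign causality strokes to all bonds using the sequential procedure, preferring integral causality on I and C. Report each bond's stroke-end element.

#0 stroke→J2
#1 stroke→J3
#2 stroke→J1
#3 stroke→Sf1
#4 stroke→J1
#5 stroke→J1

b3 stroke→Sf1  (Sf1 (Sf) sets flow on bond)
b1 stroke→J3  (J3 flow already set via bond 3)
b0 stroke→J2  (1-jn J2 has f-setter on 1)
b2 stroke→J1  (J1 flow already set via bond 0)
b4 stroke→J1  (1-jn J1 has f-setter on 0)
b5 stroke→J1  (common-f at J1 fixed by 0)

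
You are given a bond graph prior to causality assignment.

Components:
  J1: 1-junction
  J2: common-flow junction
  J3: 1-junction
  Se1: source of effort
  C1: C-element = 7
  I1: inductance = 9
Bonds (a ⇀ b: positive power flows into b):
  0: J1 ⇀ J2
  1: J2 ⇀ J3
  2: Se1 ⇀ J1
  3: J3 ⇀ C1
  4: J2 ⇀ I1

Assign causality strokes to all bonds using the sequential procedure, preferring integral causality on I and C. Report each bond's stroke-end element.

#0 stroke→J2
#1 stroke→J2
#2 stroke→J1
#3 stroke→J3
#4 stroke→I1

b2 stroke at J1  (Se1: effort source, stroke at far end)
b0 stroke at J2  (J1: last free bond brings flow in)
b3 stroke at J3  (prefer integral on C1)
b1 stroke at J2  (only one flow-in slot at J3)
b4 stroke at I1  (only one flow-in slot at J2)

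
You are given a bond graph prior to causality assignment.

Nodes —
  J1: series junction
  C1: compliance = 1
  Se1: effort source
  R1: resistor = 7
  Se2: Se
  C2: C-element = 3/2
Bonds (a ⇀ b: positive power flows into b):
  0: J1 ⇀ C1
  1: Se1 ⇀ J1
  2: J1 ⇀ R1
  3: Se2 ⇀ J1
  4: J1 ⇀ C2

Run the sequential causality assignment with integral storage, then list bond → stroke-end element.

bond 0 |J1
bond 1 |J1
bond 2 |R1
bond 3 |J1
bond 4 |J1

#1 →J1  (Se1 fixes effort; stroke away)
#3 →J1  (source Se2 imposes e)
#0 →J1  (prefer integral on C1)
#4 →J1  (C2 integral (e out))
#2 →R1  (J1: last free bond brings flow in)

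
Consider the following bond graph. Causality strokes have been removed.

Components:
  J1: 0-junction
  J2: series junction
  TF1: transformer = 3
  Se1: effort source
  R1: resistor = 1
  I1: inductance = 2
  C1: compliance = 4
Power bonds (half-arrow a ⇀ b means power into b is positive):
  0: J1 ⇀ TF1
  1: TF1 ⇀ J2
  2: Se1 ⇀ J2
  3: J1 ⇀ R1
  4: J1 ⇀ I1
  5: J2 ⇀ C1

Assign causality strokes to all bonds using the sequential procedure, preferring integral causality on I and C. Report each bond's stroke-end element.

b0 stroke→J1
b1 stroke→TF1
b2 stroke→J2
b3 stroke→R1
b4 stroke→I1
b5 stroke→J2

bond 2 |J2  (source Se1 imposes e)
bond 4 |I1  (prefer integral on I1)
bond 5 |J2  (C1: C, integral causality)
bond 1 |TF1  (J2 needs exactly one f-in)
bond 0 |J1  (TF TF1: opposite of bond 1)
bond 3 |R1  (common-e at J1 fixed by 0)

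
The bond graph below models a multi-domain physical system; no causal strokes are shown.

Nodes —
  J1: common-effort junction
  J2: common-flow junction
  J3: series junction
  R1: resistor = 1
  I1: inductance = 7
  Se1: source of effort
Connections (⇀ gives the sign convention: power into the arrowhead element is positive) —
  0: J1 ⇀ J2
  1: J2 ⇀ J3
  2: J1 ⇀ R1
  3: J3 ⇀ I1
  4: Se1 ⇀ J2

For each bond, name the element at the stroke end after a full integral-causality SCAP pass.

bond 0 |J2
bond 1 |J3
bond 2 |J1
bond 3 |I1
bond 4 |J2

β4 stroke at J2  (Se1 fixes effort; stroke away)
β3 stroke at I1  (I1 integral (f out))
β1 stroke at J3  (1-jn J3 has f-setter on 3)
β0 stroke at J2  (J2: bond 1 brought flow, rest push out)
β2 stroke at J1  (closing 0-jn rule on J1)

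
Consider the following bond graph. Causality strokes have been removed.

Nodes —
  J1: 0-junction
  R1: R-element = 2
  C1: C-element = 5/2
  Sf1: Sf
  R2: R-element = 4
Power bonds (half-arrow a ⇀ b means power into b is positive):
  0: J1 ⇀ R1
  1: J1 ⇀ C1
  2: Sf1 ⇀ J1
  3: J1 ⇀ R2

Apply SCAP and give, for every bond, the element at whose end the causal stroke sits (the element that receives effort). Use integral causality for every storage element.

bond 0 stroke at R1
bond 1 stroke at J1
bond 2 stroke at Sf1
bond 3 stroke at R2

β2 →Sf1  (Sf1: flow source, stroke at near end)
β1 →J1  (C1 outputs effort q/C1)
β0 →R1  (0-jn J1 has e-setter on 1)
β3 →R2  (J1 effort already set via bond 1)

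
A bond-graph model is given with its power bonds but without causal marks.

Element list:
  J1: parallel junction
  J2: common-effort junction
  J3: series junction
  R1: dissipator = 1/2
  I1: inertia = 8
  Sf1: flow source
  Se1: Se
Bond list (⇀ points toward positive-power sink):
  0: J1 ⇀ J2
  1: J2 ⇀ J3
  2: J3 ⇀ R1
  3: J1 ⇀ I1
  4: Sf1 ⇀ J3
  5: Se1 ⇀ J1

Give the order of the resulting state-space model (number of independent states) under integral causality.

bond 4 stroke→Sf1  (source Sf1 imposes f)
bond 5 stroke→J1  (Se1 (Se) sets effort on bond)
bond 0 stroke→J2  (J1: bond 5 brought effort, rest push out)
bond 3 stroke→I1  (J1 effort already set via bond 5)
bond 1 stroke→J3  (J2 effort already set via bond 0)
bond 2 stroke→J3  (common-f at J3 fixed by 4)

1  (I1 all integral)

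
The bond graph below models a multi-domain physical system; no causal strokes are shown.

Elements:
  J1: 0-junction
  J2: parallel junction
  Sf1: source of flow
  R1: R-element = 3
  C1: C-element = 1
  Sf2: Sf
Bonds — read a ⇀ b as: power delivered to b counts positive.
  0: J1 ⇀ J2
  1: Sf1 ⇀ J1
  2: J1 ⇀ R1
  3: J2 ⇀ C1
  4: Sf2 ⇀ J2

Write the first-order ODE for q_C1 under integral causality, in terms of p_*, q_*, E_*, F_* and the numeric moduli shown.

dq_C1/dt = F_Sf1 + F_Sf2 - q_C1/3

#1 stroke→Sf1  (Sf1: flow source, stroke at near end)
#4 stroke→Sf2  (Sf2 fixes flow; stroke at Sf2)
#3 stroke→J2  (prefer integral on C1)
#0 stroke→J1  (J2 effort already set via bond 3)
#2 stroke→R1  (common-e at J1 fixed by 0)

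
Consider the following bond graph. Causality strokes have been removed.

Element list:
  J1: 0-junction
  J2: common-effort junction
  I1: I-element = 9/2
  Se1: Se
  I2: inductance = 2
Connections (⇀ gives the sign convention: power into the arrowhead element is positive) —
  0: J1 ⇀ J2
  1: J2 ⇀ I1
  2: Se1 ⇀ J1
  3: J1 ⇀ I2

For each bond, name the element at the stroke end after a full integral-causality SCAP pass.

#2 →J1  (source Se1 imposes e)
#0 →J2  (0-jn J1 has e-setter on 2)
#3 →I2  (J1 effort already set via bond 2)
#1 →I1  (0-jn J2 has e-setter on 0)

bond 0 →J2
bond 1 →I1
bond 2 →J1
bond 3 →I2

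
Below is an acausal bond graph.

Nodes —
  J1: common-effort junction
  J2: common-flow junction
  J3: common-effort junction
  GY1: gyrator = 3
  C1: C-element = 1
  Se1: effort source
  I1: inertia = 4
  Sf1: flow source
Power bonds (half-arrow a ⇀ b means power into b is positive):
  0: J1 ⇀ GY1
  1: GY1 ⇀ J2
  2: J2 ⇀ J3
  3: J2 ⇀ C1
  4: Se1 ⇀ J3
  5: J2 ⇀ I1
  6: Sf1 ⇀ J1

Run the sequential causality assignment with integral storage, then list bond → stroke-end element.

β4 |J3  (Se1: effort source, stroke at far end)
β6 |Sf1  (Sf1: flow source, stroke at near end)
β0 |J1  (J1 needs exactly one e-in)
β2 |J2  (common-e at J3 fixed by 4)
β1 |J2  (GY1: gyrator matches bond 0)
β3 |J2  (C1: C, integral causality)
β5 |I1  (J2 needs exactly one f-in)

#0 |J1
#1 |J2
#2 |J2
#3 |J2
#4 |J3
#5 |I1
#6 |Sf1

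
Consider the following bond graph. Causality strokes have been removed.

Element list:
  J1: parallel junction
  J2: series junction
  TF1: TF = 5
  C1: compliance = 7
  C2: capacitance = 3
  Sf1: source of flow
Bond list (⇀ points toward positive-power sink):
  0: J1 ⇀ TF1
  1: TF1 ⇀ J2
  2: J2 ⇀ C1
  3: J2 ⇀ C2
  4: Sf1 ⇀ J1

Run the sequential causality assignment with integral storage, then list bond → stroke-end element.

b0 stroke at J1
b1 stroke at TF1
b2 stroke at J2
b3 stroke at J2
b4 stroke at Sf1

#4 →Sf1  (source Sf1 imposes f)
#0 →J1  (J1 needs exactly one e-in)
#1 →TF1  (through TF1, causality passes straight; one stroke at TF1)
#2 →J2  (common-f at J2 fixed by 1)
#3 →J2  (common-f at J2 fixed by 1)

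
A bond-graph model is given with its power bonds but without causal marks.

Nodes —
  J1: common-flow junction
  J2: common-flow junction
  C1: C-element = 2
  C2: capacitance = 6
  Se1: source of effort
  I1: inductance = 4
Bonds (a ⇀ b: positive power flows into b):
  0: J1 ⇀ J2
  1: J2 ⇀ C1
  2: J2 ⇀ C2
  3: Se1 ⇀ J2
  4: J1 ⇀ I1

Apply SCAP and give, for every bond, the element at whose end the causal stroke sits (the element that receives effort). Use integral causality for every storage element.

#0 →J1
#1 →J2
#2 →J2
#3 →J2
#4 →I1

b3 stroke at J2  (source Se1 imposes e)
b1 stroke at J2  (C1 integral (e out))
b2 stroke at J2  (C2 integral (e out))
b0 stroke at J1  (J2: last free bond brings flow in)
b4 stroke at I1  (J1 needs exactly one f-in)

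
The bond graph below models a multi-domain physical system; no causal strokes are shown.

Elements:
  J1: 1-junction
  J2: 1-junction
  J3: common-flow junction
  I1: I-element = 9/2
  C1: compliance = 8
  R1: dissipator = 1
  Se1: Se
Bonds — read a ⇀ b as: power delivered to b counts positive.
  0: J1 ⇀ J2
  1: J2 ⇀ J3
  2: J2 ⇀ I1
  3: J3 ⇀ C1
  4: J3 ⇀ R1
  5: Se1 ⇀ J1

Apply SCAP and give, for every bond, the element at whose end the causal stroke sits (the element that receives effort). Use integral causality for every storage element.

#0 stroke at J2
#1 stroke at J2
#2 stroke at I1
#3 stroke at J3
#4 stroke at J3
#5 stroke at J1

b5 stroke at J1  (Se1 (Se) sets effort on bond)
b0 stroke at J2  (closing 1-jn rule on J1)
b2 stroke at I1  (I1: I, integral causality)
b1 stroke at J2  (1-jn J2 has f-setter on 2)
b3 stroke at J3  (J3 flow already set via bond 1)
b4 stroke at J3  (1-jn J3 has f-setter on 1)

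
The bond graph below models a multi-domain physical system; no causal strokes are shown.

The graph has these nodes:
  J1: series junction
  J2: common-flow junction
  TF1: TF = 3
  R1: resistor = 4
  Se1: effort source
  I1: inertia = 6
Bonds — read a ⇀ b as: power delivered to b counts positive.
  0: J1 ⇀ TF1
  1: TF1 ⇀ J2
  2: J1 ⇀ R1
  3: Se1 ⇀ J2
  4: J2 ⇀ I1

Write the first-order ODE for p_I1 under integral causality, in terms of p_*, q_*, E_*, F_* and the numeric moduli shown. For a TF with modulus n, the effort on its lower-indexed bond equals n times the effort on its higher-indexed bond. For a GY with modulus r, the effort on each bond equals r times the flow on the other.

b3 |J2  (Se1 fixes effort; stroke away)
b4 |I1  (I1: I, integral causality)
b1 |J2  (common-f at J2 fixed by 4)
b0 |TF1  (TF1 one-in-one-out from 1)
b2 |J1  (J1 flow already set via bond 0)

dp_I1/dt = E_Se1 - 2*p_I1/27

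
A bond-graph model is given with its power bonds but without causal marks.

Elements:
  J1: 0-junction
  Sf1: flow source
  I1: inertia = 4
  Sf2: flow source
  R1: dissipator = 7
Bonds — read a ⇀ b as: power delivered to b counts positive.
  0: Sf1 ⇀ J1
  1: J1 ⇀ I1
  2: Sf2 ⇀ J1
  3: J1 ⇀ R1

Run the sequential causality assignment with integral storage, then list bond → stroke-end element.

#0 stroke→Sf1
#1 stroke→I1
#2 stroke→Sf2
#3 stroke→J1

b0 |Sf1  (Sf1 (Sf) sets flow on bond)
b2 |Sf2  (Sf2 (Sf) sets flow on bond)
b1 |I1  (prefer integral on I1)
b3 |J1  (J1 needs exactly one e-in)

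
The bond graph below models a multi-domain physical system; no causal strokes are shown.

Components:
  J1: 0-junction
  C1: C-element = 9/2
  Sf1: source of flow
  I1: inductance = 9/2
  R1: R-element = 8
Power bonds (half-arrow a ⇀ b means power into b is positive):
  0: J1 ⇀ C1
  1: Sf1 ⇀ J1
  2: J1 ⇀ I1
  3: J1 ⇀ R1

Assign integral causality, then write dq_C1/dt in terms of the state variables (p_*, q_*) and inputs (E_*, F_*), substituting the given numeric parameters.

dq_C1/dt = F_Sf1 - 2*p_I1/9 - q_C1/36

#1 |Sf1  (Sf1 fixes flow; stroke at Sf1)
#0 |J1  (prefer integral on C1)
#2 |I1  (0-jn J1 has e-setter on 0)
#3 |R1  (J1: bond 0 brought effort, rest push out)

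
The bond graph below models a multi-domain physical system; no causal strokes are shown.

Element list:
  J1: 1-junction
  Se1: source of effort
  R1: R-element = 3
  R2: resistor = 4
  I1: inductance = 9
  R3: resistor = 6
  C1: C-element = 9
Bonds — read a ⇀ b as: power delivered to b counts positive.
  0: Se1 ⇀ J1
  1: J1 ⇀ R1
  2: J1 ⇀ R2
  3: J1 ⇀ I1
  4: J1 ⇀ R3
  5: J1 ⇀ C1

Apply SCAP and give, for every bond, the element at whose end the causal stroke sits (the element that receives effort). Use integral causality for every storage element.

bond 0 |J1  (source Se1 imposes e)
bond 3 |I1  (I1: I, integral causality)
bond 1 |J1  (common-f at J1 fixed by 3)
bond 2 |J1  (J1 flow already set via bond 3)
bond 4 |J1  (1-jn J1 has f-setter on 3)
bond 5 |J1  (J1: bond 3 brought flow, rest push out)

#0 |J1
#1 |J1
#2 |J1
#3 |I1
#4 |J1
#5 |J1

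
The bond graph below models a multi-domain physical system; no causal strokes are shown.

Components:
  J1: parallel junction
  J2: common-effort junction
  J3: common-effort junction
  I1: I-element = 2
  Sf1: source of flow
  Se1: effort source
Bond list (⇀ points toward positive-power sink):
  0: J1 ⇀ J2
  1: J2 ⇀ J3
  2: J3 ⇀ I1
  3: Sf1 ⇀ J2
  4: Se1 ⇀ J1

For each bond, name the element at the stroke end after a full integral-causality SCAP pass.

bond 0 stroke at J2
bond 1 stroke at J3
bond 2 stroke at I1
bond 3 stroke at Sf1
bond 4 stroke at J1

β3 →Sf1  (Sf1 fixes flow; stroke at Sf1)
β4 →J1  (source Se1 imposes e)
β0 →J2  (common-e at J1 fixed by 4)
β1 →J3  (common-e at J2 fixed by 0)
β2 →I1  (J3 effort already set via bond 1)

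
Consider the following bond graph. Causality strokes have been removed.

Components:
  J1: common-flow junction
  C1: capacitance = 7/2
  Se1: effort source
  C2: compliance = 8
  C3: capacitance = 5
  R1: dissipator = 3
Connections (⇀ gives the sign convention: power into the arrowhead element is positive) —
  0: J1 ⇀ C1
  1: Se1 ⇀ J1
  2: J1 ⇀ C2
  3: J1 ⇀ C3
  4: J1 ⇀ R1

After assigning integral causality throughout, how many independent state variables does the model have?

bond 1 stroke at J1  (Se1 fixes effort; stroke away)
bond 0 stroke at J1  (prefer integral on C1)
bond 2 stroke at J1  (C2 integral (e out))
bond 3 stroke at J1  (C3 integral (e out))
bond 4 stroke at R1  (only one flow-in slot at J1)

3  (C1, C2, C3 all integral)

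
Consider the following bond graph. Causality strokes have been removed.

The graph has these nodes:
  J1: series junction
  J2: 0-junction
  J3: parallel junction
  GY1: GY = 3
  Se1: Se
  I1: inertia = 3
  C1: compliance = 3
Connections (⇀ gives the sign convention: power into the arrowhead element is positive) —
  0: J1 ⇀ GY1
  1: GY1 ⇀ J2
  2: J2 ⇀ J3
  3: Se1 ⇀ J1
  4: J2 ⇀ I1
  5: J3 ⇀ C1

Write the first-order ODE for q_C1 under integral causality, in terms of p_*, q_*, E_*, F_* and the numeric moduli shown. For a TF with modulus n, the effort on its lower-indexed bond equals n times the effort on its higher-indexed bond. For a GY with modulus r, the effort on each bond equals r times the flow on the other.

dq_C1/dt = E_Se1/3 - p_I1/3

β3 stroke→J1  (Se1 (Se) sets effort on bond)
β0 stroke→GY1  (J1: last free bond brings flow in)
β1 stroke→GY1  (GY1 both-in/both-out from 0)
β4 stroke→I1  (I1 outputs flow p/I1)
β2 stroke→J2  (closing 0-jn rule on J2)
β5 stroke→J3  (only one effort-in slot at J3)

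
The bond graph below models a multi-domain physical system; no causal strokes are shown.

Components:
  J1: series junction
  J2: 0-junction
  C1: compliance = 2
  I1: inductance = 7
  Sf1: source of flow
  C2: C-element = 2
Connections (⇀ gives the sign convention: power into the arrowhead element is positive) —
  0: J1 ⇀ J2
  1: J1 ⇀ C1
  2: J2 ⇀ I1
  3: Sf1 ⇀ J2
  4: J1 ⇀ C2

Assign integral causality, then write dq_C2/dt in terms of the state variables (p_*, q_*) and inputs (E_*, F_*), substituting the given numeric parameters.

dq_C2/dt = -F_Sf1 + p_I1/7

bond 3 →Sf1  (Sf1 (Sf) sets flow on bond)
bond 1 →J1  (C1: C, integral causality)
bond 2 →I1  (I1 outputs flow p/I1)
bond 0 →J2  (J2 needs exactly one e-in)
bond 4 →J1  (1-jn J1 has f-setter on 0)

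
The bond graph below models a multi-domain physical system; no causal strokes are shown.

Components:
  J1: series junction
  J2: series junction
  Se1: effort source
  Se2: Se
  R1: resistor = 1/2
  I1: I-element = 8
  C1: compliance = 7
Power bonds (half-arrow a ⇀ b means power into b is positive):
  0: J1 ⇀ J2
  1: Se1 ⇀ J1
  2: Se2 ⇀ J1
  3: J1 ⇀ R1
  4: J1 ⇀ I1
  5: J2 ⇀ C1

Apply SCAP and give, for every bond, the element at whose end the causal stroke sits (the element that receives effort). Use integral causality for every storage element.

#1 →J1  (source Se1 imposes e)
#2 →J1  (source Se2 imposes e)
#4 →I1  (I1: I, integral causality)
#0 →J1  (J1: bond 4 brought flow, rest push out)
#3 →J1  (1-jn J1 has f-setter on 4)
#5 →J2  (common-f at J2 fixed by 0)

#0 stroke→J1
#1 stroke→J1
#2 stroke→J1
#3 stroke→J1
#4 stroke→I1
#5 stroke→J2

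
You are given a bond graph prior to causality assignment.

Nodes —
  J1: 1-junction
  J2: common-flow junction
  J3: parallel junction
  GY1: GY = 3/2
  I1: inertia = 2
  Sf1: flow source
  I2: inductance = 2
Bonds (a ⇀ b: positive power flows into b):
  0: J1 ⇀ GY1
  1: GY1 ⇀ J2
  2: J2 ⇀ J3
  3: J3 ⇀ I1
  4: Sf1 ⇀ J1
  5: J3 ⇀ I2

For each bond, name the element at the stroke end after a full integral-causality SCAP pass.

#0 →J1
#1 →J2
#2 →J3
#3 →I1
#4 →Sf1
#5 →I2

#4 stroke at Sf1  (Sf1: flow source, stroke at near end)
#0 stroke at J1  (1-jn J1 has f-setter on 4)
#1 stroke at J2  (GY1: gyrator matches bond 0)
#2 stroke at J3  (only one flow-in slot at J2)
#3 stroke at I1  (0-jn J3 has e-setter on 2)
#5 stroke at I2  (common-e at J3 fixed by 2)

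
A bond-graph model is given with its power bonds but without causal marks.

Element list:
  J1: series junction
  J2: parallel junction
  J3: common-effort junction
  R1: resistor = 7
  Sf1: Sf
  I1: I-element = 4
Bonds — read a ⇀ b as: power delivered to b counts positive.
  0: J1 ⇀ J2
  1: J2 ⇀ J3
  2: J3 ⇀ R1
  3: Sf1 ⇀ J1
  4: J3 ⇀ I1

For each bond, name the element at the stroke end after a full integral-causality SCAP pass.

bond 3 stroke at Sf1  (Sf1 fixes flow; stroke at Sf1)
bond 0 stroke at J1  (J1 flow already set via bond 3)
bond 1 stroke at J2  (closing 0-jn rule on J2)
bond 4 stroke at I1  (I1: I, integral causality)
bond 2 stroke at J3  (only one effort-in slot at J3)

β0 |J1
β1 |J2
β2 |J3
β3 |Sf1
β4 |I1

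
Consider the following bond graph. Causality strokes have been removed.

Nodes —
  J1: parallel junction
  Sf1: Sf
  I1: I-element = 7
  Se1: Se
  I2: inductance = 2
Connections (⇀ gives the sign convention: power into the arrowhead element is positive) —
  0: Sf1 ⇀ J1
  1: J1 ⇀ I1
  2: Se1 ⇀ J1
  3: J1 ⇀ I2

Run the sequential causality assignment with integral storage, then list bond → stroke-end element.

b0 |Sf1
b1 |I1
b2 |J1
b3 |I2

bond 0 →Sf1  (Sf1: flow source, stroke at near end)
bond 2 →J1  (source Se1 imposes e)
bond 1 →I1  (J1: bond 2 brought effort, rest push out)
bond 3 →I2  (0-jn J1 has e-setter on 2)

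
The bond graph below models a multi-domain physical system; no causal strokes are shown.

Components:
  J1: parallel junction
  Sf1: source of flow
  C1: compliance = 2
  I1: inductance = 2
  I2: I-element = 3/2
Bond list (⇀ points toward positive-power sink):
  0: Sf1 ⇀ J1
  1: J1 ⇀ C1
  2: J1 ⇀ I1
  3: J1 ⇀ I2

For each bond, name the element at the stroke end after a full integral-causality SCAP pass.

b0 →Sf1
b1 →J1
b2 →I1
b3 →I2

β0 →Sf1  (Sf1 fixes flow; stroke at Sf1)
β1 →J1  (C1: C, integral causality)
β2 →I1  (J1 effort already set via bond 1)
β3 →I2  (J1: bond 1 brought effort, rest push out)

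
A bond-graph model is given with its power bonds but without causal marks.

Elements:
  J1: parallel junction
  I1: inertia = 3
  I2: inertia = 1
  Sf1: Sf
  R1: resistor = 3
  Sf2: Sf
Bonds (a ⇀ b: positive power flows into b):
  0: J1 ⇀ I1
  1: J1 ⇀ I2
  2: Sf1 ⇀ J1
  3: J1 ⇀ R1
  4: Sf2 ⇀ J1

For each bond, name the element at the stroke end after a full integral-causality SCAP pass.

#2 stroke at Sf1  (Sf1: flow source, stroke at near end)
#4 stroke at Sf2  (Sf2 fixes flow; stroke at Sf2)
#0 stroke at I1  (I1 outputs flow p/I1)
#1 stroke at I2  (I2 integral (f out))
#3 stroke at J1  (J1 needs exactly one e-in)

bond 0 |I1
bond 1 |I2
bond 2 |Sf1
bond 3 |J1
bond 4 |Sf2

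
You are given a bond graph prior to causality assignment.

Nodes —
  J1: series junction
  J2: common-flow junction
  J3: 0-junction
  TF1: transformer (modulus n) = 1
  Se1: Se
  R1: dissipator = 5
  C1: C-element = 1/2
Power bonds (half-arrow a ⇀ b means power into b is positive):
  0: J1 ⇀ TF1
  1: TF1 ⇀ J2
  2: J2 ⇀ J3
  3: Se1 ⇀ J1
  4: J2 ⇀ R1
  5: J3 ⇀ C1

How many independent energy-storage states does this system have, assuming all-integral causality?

1  (C1 all integral)

β3 |J1  (source Se1 imposes e)
β0 |TF1  (closing 1-jn rule on J1)
β1 |J2  (TF1: transformer flips bond 0)
β5 |J3  (C1: C, integral causality)
β2 |J2  (common-e at J3 fixed by 5)
β4 |R1  (J2: last free bond brings flow in)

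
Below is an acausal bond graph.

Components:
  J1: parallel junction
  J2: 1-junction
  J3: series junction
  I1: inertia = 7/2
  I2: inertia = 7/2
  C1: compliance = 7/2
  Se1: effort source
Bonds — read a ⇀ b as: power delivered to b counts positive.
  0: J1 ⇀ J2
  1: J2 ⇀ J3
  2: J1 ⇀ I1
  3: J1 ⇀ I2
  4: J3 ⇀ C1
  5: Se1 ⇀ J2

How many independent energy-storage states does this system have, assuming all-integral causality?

bond 5 stroke→J2  (Se1: effort source, stroke at far end)
bond 2 stroke→I1  (I1: I, integral causality)
bond 3 stroke→I2  (I2: I, integral causality)
bond 0 stroke→J1  (closing 0-jn rule on J1)
bond 1 stroke→J2  (common-f at J2 fixed by 0)
bond 4 stroke→J3  (1-jn J3 has f-setter on 1)

3  (C1, I1, I2 all integral)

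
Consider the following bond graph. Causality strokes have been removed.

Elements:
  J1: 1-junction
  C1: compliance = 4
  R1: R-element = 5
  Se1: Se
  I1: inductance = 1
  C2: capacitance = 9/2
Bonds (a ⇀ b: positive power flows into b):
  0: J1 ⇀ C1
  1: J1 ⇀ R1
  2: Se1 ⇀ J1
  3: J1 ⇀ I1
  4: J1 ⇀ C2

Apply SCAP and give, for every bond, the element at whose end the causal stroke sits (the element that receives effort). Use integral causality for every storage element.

#0 stroke at J1
#1 stroke at J1
#2 stroke at J1
#3 stroke at I1
#4 stroke at J1

β2 →J1  (source Se1 imposes e)
β0 →J1  (C1 integral (e out))
β3 →I1  (I1 integral (f out))
β1 →J1  (common-f at J1 fixed by 3)
β4 →J1  (1-jn J1 has f-setter on 3)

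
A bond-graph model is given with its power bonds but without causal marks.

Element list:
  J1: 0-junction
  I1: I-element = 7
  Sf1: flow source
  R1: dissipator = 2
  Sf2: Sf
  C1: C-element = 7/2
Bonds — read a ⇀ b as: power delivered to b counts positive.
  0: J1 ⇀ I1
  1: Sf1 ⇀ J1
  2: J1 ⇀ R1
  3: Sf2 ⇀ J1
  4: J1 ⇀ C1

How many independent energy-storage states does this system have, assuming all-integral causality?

2  (C1, I1 all integral)

bond 1 stroke→Sf1  (Sf1: flow source, stroke at near end)
bond 3 stroke→Sf2  (Sf2 fixes flow; stroke at Sf2)
bond 0 stroke→I1  (prefer integral on I1)
bond 4 stroke→J1  (C1 outputs effort q/C1)
bond 2 stroke→R1  (J1 effort already set via bond 4)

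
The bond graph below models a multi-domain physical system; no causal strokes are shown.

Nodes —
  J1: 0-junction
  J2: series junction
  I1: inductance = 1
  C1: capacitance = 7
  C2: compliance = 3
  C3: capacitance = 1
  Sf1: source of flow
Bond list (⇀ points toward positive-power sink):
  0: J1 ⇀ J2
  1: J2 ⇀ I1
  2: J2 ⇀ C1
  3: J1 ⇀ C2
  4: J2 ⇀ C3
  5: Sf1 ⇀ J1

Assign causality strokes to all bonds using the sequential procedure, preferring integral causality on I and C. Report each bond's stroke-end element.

bond 5 stroke→Sf1  (Sf1 fixes flow; stroke at Sf1)
bond 1 stroke→I1  (I1: I, integral causality)
bond 0 stroke→J2  (J2 flow already set via bond 1)
bond 2 stroke→J2  (J2: bond 1 brought flow, rest push out)
bond 4 stroke→J2  (J2: bond 1 brought flow, rest push out)
bond 3 stroke→J1  (only one effort-in slot at J1)

b0 |J2
b1 |I1
b2 |J2
b3 |J1
b4 |J2
b5 |Sf1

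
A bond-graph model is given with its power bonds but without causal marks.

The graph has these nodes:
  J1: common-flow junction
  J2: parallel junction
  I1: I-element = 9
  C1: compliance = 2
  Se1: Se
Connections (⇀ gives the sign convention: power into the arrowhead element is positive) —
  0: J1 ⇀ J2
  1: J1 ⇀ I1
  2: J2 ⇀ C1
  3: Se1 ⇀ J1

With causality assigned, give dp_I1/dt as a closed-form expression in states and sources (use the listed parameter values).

dp_I1/dt = E_Se1 - q_C1/2

#3 stroke→J1  (Se1: effort source, stroke at far end)
#1 stroke→I1  (I1 outputs flow p/I1)
#0 stroke→J1  (common-f at J1 fixed by 1)
#2 stroke→J2  (J2: last free bond brings effort in)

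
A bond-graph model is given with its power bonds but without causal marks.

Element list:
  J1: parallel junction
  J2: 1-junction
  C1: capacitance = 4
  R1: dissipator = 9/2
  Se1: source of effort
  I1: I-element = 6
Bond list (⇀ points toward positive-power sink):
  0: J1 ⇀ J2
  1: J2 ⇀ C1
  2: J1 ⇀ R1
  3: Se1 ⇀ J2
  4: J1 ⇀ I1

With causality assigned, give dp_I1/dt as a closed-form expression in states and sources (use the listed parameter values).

#3 stroke at J2  (source Se1 imposes e)
#1 stroke at J2  (prefer integral on C1)
#0 stroke at J1  (J2 needs exactly one f-in)
#2 stroke at R1  (J1 effort already set via bond 0)
#4 stroke at I1  (J1: bond 0 brought effort, rest push out)

dp_I1/dt = -E_Se1 + q_C1/4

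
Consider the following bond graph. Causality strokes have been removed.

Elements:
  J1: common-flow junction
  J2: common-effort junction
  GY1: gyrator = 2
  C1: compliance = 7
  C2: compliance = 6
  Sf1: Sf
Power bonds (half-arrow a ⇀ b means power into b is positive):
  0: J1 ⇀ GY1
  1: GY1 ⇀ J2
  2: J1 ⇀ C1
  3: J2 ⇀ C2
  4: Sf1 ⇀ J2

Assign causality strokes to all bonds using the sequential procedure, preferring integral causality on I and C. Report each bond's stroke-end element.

#4 stroke at Sf1  (source Sf1 imposes f)
#2 stroke at J1  (C1: C, integral causality)
#0 stroke at GY1  (J1 needs exactly one f-in)
#1 stroke at GY1  (GY1 both-in/both-out from 0)
#3 stroke at J2  (closing 0-jn rule on J2)

bond 0 |GY1
bond 1 |GY1
bond 2 |J1
bond 3 |J2
bond 4 |Sf1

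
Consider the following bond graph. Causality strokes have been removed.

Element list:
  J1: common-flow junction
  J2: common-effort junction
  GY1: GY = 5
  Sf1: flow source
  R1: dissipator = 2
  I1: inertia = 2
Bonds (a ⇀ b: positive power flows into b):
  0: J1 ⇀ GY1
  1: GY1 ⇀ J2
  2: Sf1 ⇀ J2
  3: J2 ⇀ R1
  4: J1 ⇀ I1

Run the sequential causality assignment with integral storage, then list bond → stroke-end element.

b2 →Sf1  (Sf1: flow source, stroke at near end)
b4 →I1  (prefer integral on I1)
b0 →J1  (J1 flow already set via bond 4)
b1 →J2  (through GY1, causality inverts; strokes same side of GY1)
b3 →R1  (0-jn J2 has e-setter on 1)

b0 stroke at J1
b1 stroke at J2
b2 stroke at Sf1
b3 stroke at R1
b4 stroke at I1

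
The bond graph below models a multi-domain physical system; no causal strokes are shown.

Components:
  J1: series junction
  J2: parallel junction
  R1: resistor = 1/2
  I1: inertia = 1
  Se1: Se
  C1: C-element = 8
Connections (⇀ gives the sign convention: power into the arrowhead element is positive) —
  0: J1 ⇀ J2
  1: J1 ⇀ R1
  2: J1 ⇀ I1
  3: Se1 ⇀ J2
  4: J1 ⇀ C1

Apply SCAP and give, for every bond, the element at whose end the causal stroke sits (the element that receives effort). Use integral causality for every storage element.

β0 →J1
β1 →J1
β2 →I1
β3 →J2
β4 →J1

β3 →J2  (Se1 (Se) sets effort on bond)
β0 →J1  (J2 effort already set via bond 3)
β2 →I1  (prefer integral on I1)
β1 →J1  (common-f at J1 fixed by 2)
β4 →J1  (J1: bond 2 brought flow, rest push out)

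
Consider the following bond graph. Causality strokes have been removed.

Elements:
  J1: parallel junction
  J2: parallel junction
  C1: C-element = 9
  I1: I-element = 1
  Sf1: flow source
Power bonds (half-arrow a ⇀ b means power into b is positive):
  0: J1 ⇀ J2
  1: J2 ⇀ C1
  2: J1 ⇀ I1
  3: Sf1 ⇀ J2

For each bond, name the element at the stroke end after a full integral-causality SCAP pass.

bond 3 →Sf1  (Sf1 fixes flow; stroke at Sf1)
bond 1 →J2  (C1: C, integral causality)
bond 0 →J1  (J2: bond 1 brought effort, rest push out)
bond 2 →I1  (common-e at J1 fixed by 0)

bond 0 →J1
bond 1 →J2
bond 2 →I1
bond 3 →Sf1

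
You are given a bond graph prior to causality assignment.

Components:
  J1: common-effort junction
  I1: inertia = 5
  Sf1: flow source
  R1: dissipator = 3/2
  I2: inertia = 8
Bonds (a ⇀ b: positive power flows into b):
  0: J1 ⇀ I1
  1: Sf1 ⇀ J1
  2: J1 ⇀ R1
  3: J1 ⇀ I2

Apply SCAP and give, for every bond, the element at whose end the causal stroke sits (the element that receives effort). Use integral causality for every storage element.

β1 →Sf1  (Sf1 fixes flow; stroke at Sf1)
β0 →I1  (I1: I, integral causality)
β3 →I2  (prefer integral on I2)
β2 →J1  (only one effort-in slot at J1)

bond 0 stroke at I1
bond 1 stroke at Sf1
bond 2 stroke at J1
bond 3 stroke at I2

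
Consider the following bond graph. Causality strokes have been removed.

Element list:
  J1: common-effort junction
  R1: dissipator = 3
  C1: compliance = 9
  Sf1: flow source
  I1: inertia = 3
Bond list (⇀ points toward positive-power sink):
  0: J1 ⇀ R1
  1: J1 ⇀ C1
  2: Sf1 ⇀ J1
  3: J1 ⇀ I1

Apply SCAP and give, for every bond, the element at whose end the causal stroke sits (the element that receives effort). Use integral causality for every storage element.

#0 →R1
#1 →J1
#2 →Sf1
#3 →I1

b2 stroke at Sf1  (Sf1 fixes flow; stroke at Sf1)
b1 stroke at J1  (C1 outputs effort q/C1)
b0 stroke at R1  (J1 effort already set via bond 1)
b3 stroke at I1  (J1: bond 1 brought effort, rest push out)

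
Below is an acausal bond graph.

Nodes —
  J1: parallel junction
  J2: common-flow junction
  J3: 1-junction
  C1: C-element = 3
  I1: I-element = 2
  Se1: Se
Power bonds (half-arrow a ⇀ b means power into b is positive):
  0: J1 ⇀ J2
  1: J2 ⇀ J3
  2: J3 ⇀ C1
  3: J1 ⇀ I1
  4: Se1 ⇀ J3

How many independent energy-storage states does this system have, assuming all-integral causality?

2  (C1, I1 all integral)

#4 |J3  (Se1: effort source, stroke at far end)
#2 |J3  (C1: C, integral causality)
#1 |J2  (J3 needs exactly one f-in)
#0 |J1  (J2 needs exactly one f-in)
#3 |I1  (common-e at J1 fixed by 0)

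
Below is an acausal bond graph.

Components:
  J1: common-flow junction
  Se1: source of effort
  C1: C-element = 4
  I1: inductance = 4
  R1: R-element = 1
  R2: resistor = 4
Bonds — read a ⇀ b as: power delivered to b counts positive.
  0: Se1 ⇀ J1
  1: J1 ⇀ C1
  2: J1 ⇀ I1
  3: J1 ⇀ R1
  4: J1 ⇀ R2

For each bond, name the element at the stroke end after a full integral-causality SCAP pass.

bond 0 stroke→J1
bond 1 stroke→J1
bond 2 stroke→I1
bond 3 stroke→J1
bond 4 stroke→J1

b0 |J1  (source Se1 imposes e)
b1 |J1  (C1: C, integral causality)
b2 |I1  (I1 outputs flow p/I1)
b3 |J1  (J1: bond 2 brought flow, rest push out)
b4 |J1  (1-jn J1 has f-setter on 2)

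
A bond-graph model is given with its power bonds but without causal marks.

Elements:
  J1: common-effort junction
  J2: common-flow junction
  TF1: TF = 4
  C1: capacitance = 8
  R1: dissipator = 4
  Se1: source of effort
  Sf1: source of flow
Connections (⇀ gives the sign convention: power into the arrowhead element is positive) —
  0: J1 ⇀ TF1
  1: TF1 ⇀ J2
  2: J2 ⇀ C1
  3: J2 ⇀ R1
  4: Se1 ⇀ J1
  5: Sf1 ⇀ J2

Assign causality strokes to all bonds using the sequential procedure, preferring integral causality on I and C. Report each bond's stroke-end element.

#0 →TF1
#1 →J2
#2 →J2
#3 →J2
#4 →J1
#5 →Sf1

bond 4 |J1  (source Se1 imposes e)
bond 5 |Sf1  (Sf1 fixes flow; stroke at Sf1)
bond 0 |TF1  (J1 effort already set via bond 4)
bond 1 |J2  (1-jn J2 has f-setter on 5)
bond 2 |J2  (common-f at J2 fixed by 5)
bond 3 |J2  (common-f at J2 fixed by 5)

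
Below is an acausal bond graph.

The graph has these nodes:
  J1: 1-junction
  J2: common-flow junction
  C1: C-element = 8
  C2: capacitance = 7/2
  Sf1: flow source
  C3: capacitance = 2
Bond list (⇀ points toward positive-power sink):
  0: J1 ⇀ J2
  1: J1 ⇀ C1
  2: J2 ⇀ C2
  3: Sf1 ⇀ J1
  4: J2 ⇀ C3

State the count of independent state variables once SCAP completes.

β3 |Sf1  (Sf1 fixes flow; stroke at Sf1)
β0 |J1  (J1: bond 3 brought flow, rest push out)
β1 |J1  (1-jn J1 has f-setter on 3)
β2 |J2  (common-f at J2 fixed by 0)
β4 |J2  (1-jn J2 has f-setter on 0)

3  (C1, C2, C3 all integral)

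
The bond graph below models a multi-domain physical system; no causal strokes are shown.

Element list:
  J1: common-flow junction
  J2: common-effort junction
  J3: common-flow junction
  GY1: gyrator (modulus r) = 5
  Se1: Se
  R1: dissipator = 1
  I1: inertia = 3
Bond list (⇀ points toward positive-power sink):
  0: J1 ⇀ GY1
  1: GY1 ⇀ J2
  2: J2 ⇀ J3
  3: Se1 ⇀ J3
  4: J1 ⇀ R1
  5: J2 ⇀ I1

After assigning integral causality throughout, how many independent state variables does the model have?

1  (I1 all integral)

bond 3 stroke→J3  (source Se1 imposes e)
bond 2 stroke→J2  (closing 1-jn rule on J3)
bond 1 stroke→GY1  (J2: bond 2 brought effort, rest push out)
bond 5 stroke→I1  (J2 effort already set via bond 2)
bond 0 stroke→GY1  (GY1: gyrator matches bond 1)
bond 4 stroke→J1  (J1 flow already set via bond 0)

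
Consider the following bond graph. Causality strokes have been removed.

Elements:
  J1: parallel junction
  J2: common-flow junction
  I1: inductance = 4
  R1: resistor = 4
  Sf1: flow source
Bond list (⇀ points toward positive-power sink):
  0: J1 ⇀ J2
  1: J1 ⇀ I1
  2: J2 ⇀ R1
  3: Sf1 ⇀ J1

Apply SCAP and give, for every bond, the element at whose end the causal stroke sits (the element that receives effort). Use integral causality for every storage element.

b3 →Sf1  (source Sf1 imposes f)
b1 →I1  (prefer integral on I1)
b0 →J1  (J1: last free bond brings effort in)
b2 →J2  (J2 flow already set via bond 0)

b0 stroke→J1
b1 stroke→I1
b2 stroke→J2
b3 stroke→Sf1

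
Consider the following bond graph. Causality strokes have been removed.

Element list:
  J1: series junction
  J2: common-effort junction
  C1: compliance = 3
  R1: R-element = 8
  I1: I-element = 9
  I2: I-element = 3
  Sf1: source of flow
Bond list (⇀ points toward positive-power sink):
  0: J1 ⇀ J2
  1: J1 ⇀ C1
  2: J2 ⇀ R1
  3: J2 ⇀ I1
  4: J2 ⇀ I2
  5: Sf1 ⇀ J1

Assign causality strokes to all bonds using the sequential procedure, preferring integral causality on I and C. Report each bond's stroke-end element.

bond 5 →Sf1  (Sf1 fixes flow; stroke at Sf1)
bond 0 →J1  (J1: bond 5 brought flow, rest push out)
bond 1 →J1  (1-jn J1 has f-setter on 5)
bond 3 →I1  (I1 integral (f out))
bond 4 →I2  (I2 integral (f out))
bond 2 →J2  (closing 0-jn rule on J2)

#0 |J1
#1 |J1
#2 |J2
#3 |I1
#4 |I2
#5 |Sf1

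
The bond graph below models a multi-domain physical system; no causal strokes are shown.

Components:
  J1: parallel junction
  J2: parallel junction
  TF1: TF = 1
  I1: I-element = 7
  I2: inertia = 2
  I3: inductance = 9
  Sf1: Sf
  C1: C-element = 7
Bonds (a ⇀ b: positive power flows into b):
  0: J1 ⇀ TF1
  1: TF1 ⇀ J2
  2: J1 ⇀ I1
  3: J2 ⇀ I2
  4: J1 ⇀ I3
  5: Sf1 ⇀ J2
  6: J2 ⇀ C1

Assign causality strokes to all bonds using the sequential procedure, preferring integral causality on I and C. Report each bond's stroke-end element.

b0 |J1
b1 |TF1
b2 |I1
b3 |I2
b4 |I3
b5 |Sf1
b6 |J2

bond 5 stroke→Sf1  (source Sf1 imposes f)
bond 2 stroke→I1  (I1: I, integral causality)
bond 3 stroke→I2  (I2 outputs flow p/I2)
bond 4 stroke→I3  (prefer integral on I3)
bond 0 stroke→J1  (J1: last free bond brings effort in)
bond 1 stroke→TF1  (TF1: transformer flips bond 0)
bond 6 stroke→J2  (J2 needs exactly one e-in)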